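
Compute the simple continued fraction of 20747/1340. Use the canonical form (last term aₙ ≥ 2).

[15; 2, 14, 15, 3]

20747 = 15×1340 + 647
1340 = 2×647 + 46
647 = 14×46 + 3
46 = 15×3 + 1
3 = 3×1 + 0  (stop)
So 20747/1340 = [15; 2, 14, 15, 3].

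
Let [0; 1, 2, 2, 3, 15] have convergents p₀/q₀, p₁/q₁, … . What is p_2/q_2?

Using pₖ = aₖpₖ₋₁ + pₖ₋₂, qₖ = aₖqₖ₋₁ + qₖ₋₂ (with p₋₁=1, p₋₂=0, q₋₁=0, q₋₂=1):
  k=0: a=0, p=0, q=1
  k=1: a=1, p=1, q=1
  k=2: a=2, p=2, q=3

2/3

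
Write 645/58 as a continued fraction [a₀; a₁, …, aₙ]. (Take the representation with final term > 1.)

645 = 11×58 + 7
58 = 8×7 + 2
7 = 3×2 + 1
2 = 2×1 + 0  (stop)
So 645/58 = [11; 8, 3, 2].

[11; 8, 3, 2]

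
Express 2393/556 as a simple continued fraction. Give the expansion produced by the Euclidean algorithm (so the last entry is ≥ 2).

2393 = 4·556 + 169
556 = 3·169 + 49
169 = 3·49 + 22
49 = 2·22 + 5
22 = 4·5 + 2
5 = 2·2 + 1
2 = 2·1 + 0  (stop)
So 2393/556 = [4; 3, 3, 2, 4, 2, 2].

[4; 3, 3, 2, 4, 2, 2]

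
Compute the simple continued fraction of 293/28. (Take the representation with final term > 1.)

[10; 2, 6, 2]

293 = 10×28 + 13
28 = 2×13 + 2
13 = 6×2 + 1
2 = 2×1 + 0  (stop)
So 293/28 = [10; 2, 6, 2].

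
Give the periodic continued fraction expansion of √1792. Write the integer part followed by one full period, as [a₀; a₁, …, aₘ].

[42; 3, 84]

a₀ = ⌊√1792⌋ = 42.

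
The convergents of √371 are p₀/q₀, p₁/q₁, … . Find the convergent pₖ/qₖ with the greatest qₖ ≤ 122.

1695/88

√371 = [19; 3, 1, 4, 1, 3, 38, …] (period length 6).
Convergents:
  p_0/q_0 = 19/1
  p_1/q_1 = 58/3
  p_2/q_2 = 77/4
  p_3/q_3 = 366/19
  p_4/q_4 = 443/23
  p_5/q_5 = 1695/88
  p_6/q_6 = 64853/3367
q_5 = 88 ≤ 122 < 3367 = q_6, so the answer is 1695/88.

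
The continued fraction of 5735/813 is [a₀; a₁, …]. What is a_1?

18

5735 = 7·813 + 44   →  a_0 = 7
813 = 18·44 + 21   →  a_1 = 18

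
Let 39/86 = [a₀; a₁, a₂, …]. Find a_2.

4

39 = 0·86 + 39   →  a_0 = 0
86 = 2·39 + 8   →  a_1 = 2
39 = 4·8 + 7   →  a_2 = 4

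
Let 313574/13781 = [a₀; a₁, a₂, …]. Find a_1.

1

313574 = 22·13781 + 10392   →  a_0 = 22
13781 = 1·10392 + 3389   →  a_1 = 1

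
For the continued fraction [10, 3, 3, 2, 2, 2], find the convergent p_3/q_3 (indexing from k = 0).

Using pₖ = aₖpₖ₋₁ + pₖ₋₂, qₖ = aₖqₖ₋₁ + qₖ₋₂ (with p₋₁=1, p₋₂=0, q₋₁=0, q₋₂=1):
  k=0: a=10, p=10, q=1
  k=1: a=3, p=31, q=3
  k=2: a=3, p=103, q=10
  k=3: a=2, p=237, q=23

237/23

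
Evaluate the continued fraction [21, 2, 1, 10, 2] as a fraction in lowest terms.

Fold from the inside: start with 2/1.
  10 + 1/2 = 21/2
  1 + 2/21 = 23/21
  2 + 21/23 = 67/23
  21 + 23/67 = 1430/67

1430/67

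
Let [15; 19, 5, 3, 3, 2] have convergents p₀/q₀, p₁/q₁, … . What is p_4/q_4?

15308/1017

Using pₖ = aₖpₖ₋₁ + pₖ₋₂, qₖ = aₖqₖ₋₁ + qₖ₋₂ (with p₋₁=1, p₋₂=0, q₋₁=0, q₋₂=1):
  k=0: a=15, p=15, q=1
  k=1: a=19, p=286, q=19
  k=2: a=5, p=1445, q=96
  k=3: a=3, p=4621, q=307
  k=4: a=3, p=15308, q=1017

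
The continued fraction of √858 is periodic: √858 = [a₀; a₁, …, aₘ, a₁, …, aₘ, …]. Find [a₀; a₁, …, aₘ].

a₀ = ⌊√858⌋ = 29.
With m₀=0, d₀=1 and mₖ₊₁ = dₖaₖ − mₖ, dₖ₊₁ = (n − mₖ₊₁²)/dₖ, aₖ₊₁ = ⌊(a₀+mₖ₊₁)/dₖ₊₁⌋:
  k=1: m=29, d=17, a=3
  k=2: m=22, d=22, a=2
  k=3: m=22, d=17, a=3
  k=4: m=29, d=1, a=58
d=1 and a=2a₀=58 at k=4, so the next step gives (m, d) = (29, 17) again — its k=1 value — and the period has length 4.

[29; 3, 2, 3, 58]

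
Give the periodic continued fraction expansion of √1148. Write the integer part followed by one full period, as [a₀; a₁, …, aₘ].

a₀ = ⌊√1148⌋ = 33.
With m₀=0, d₀=1 and mₖ₊₁ = dₖaₖ − mₖ, dₖ₊₁ = (n − mₖ₊₁²)/dₖ, aₖ₊₁ = ⌊(a₀+mₖ₊₁)/dₖ₊₁⌋:
  k=1: m=33, d=59, a=1
  k=2: m=26, d=8, a=7
  k=3: m=30, d=31, a=2
  k=4: m=32, d=4, a=16
  k=5: m=32, d=31, a=2
  k=6: m=30, d=8, a=7
  k=7: m=26, d=59, a=1
  k=8: m=33, d=1, a=66
d=1 and a=2a₀=66 at k=8, so the next step gives (m, d) = (33, 59) again — its k=1 value — and the period has length 8.

[33; 1, 7, 2, 16, 2, 7, 1, 66]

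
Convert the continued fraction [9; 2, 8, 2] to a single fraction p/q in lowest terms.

341/36

Fold from the inside: start with 2/1.
  8 + 1/2 = 17/2
  2 + 2/17 = 36/17
  9 + 17/36 = 341/36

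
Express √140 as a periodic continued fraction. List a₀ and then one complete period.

a₀ = ⌊√140⌋ = 11.
With m₀=0, d₀=1 and mₖ₊₁ = dₖaₖ − mₖ, dₖ₊₁ = (n − mₖ₊₁²)/dₖ, aₖ₊₁ = ⌊(a₀+mₖ₊₁)/dₖ₊₁⌋:
  k=1: m=11, d=19, a=1
  k=2: m=8, d=4, a=4
  k=3: m=8, d=19, a=1
  k=4: m=11, d=1, a=22
d=1 and a=2a₀=22 at k=4, so the next step gives (m, d) = (11, 19) again — its k=1 value — and the period has length 4.

[11; 1, 4, 1, 22]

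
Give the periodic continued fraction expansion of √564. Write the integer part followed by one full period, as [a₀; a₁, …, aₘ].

a₀ = ⌊√564⌋ = 23.
With m₀=0, d₀=1 and mₖ₊₁ = dₖaₖ − mₖ, dₖ₊₁ = (n − mₖ₊₁²)/dₖ, aₖ₊₁ = ⌊(a₀+mₖ₊₁)/dₖ₊₁⌋:
  k=1: m=23, d=35, a=1
  k=2: m=12, d=12, a=2
  k=3: m=12, d=35, a=1
  k=4: m=23, d=1, a=46
d=1 and a=2a₀=46 at k=4, so the next step gives (m, d) = (23, 35) again — its k=1 value — and the period has length 4.

[23; 1, 2, 1, 46]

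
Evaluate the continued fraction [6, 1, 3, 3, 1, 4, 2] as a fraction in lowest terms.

1211/179

Using pₖ = aₖpₖ₋₁ + pₖ₋₂ and qₖ = aₖqₖ₋₁ + qₖ₋₂:
  k=0: a=6, p=6, q=1
  k=1: a=1, p=7, q=1
  k=2: a=3, p=27, q=4
  k=3: a=3, p=88, q=13
  k=4: a=1, p=115, q=17
  k=5: a=4, p=548, q=81
  k=6: a=2, p=1211, q=179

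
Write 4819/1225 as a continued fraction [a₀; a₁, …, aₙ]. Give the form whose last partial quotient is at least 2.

[3; 1, 14, 8, 10]

4819 = 3×1225 + 1144
1225 = 1×1144 + 81
1144 = 14×81 + 10
81 = 8×10 + 1
10 = 10×1 + 0  (stop)
So 4819/1225 = [3; 1, 14, 8, 10].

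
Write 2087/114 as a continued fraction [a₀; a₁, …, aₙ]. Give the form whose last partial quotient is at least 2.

2087 = 18*114 + 35
114 = 3*35 + 9
35 = 3*9 + 8
9 = 1*8 + 1
8 = 8*1 + 0  (stop)
So 2087/114 = [18; 3, 3, 1, 8].

[18; 3, 3, 1, 8]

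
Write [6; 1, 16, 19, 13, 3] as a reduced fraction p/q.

Fold from the inside: start with 3/1.
  13 + 1/3 = 40/3
  19 + 3/40 = 763/40
  16 + 40/763 = 12248/763
  1 + 763/12248 = 13011/12248
  6 + 12248/13011 = 90314/13011

90314/13011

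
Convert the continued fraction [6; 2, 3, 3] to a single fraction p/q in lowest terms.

Fold from the inside: start with 3/1.
  3 + 1/3 = 10/3
  2 + 3/10 = 23/10
  6 + 10/23 = 148/23

148/23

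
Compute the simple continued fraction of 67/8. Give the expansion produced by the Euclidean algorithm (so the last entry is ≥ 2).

[8; 2, 1, 2]

67 = 8*8 + 3
8 = 2*3 + 2
3 = 1*2 + 1
2 = 2*1 + 0  (stop)
So 67/8 = [8; 2, 1, 2].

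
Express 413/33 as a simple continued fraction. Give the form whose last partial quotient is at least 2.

413 = 12·33 + 17
33 = 1·17 + 16
17 = 1·16 + 1
16 = 16·1 + 0  (stop)
So 413/33 = [12; 1, 1, 16].

[12; 1, 1, 16]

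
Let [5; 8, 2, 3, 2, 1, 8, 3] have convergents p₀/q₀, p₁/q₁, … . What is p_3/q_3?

Using pₖ = aₖpₖ₋₁ + pₖ₋₂, qₖ = aₖqₖ₋₁ + qₖ₋₂ (with p₋₁=1, p₋₂=0, q₋₁=0, q₋₂=1):
  k=0: a=5, p=5, q=1
  k=1: a=8, p=41, q=8
  k=2: a=2, p=87, q=17
  k=3: a=3, p=302, q=59

302/59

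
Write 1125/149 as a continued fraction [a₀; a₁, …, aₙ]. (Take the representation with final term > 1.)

[7; 1, 1, 4, 2, 7]

1125 = 7·149 + 82
149 = 1·82 + 67
82 = 1·67 + 15
67 = 4·15 + 7
15 = 2·7 + 1
7 = 7·1 + 0  (stop)
So 1125/149 = [7; 1, 1, 4, 2, 7].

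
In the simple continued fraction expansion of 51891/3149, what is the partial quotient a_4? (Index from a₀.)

7

51891 = 16·3149 + 1507   →  a_0 = 16
3149 = 2·1507 + 135   →  a_1 = 2
1507 = 11·135 + 22   →  a_2 = 11
135 = 6·22 + 3   →  a_3 = 6
22 = 7·3 + 1   →  a_4 = 7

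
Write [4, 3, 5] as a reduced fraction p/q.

69/16

Fold from the inside: start with 5/1.
  3 + 1/5 = 16/5
  4 + 5/16 = 69/16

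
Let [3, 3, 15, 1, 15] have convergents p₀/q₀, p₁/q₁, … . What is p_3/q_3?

163/49

Using pₖ = aₖpₖ₋₁ + pₖ₋₂, qₖ = aₖqₖ₋₁ + qₖ₋₂ (with p₋₁=1, p₋₂=0, q₋₁=0, q₋₂=1):
  k=0: a=3, p=3, q=1
  k=1: a=3, p=10, q=3
  k=2: a=15, p=153, q=46
  k=3: a=1, p=163, q=49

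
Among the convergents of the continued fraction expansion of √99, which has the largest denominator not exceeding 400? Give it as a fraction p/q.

3970/399

√99 = [9; 1, 18, …] (period length 2).
Convergents:
  p_0/q_0 = 9/1
  p_1/q_1 = 10/1
  p_2/q_2 = 189/19
  p_3/q_3 = 199/20
  p_4/q_4 = 3771/379
  p_5/q_5 = 3970/399
  p_6/q_6 = 75231/7561
q_5 = 399 ≤ 400 < 7561 = q_6, so the answer is 3970/399.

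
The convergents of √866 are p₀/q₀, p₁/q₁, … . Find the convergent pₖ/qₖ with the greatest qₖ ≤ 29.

206/7

√866 = [29; 2, 2, 1, 28, 1, 2, 2, 58, …] (period length 8).
Convergents:
  p_0/q_0 = 29/1
  p_1/q_1 = 59/2
  p_2/q_2 = 147/5
  p_3/q_3 = 206/7
  p_4/q_4 = 5915/201
q_3 = 7 ≤ 29 < 201 = q_4, so the answer is 206/7.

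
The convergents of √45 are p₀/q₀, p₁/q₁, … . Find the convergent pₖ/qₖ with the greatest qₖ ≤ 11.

√45 = [6; 1, 2, 2, 2, 1, 12, …] (period length 6).
Convergents:
  p_0/q_0 = 6/1
  p_1/q_1 = 7/1
  p_2/q_2 = 20/3
  p_3/q_3 = 47/7
  p_4/q_4 = 114/17
q_3 = 7 ≤ 11 < 17 = q_4, so the answer is 47/7.

47/7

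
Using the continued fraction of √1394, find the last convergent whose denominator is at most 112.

√1394 = [37; 2, 1, 36, 1, 2, 74, …] (period length 6).
Convergents:
  p_0/q_0 = 37/1
  p_1/q_1 = 75/2
  p_2/q_2 = 112/3
  p_3/q_3 = 4107/110
  p_4/q_4 = 4219/113
q_3 = 110 ≤ 112 < 113 = q_4, so the answer is 4107/110.

4107/110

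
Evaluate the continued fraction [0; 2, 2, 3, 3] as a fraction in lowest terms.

Using pₖ = aₖpₖ₋₁ + pₖ₋₂ and qₖ = aₖqₖ₋₁ + qₖ₋₂:
  k=0: a=0, p=0, q=1
  k=1: a=2, p=1, q=2
  k=2: a=2, p=2, q=5
  k=3: a=3, p=7, q=17
  k=4: a=3, p=23, q=56

23/56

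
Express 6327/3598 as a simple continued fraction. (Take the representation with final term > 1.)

6327 = 1×3598 + 2729
3598 = 1×2729 + 869
2729 = 3×869 + 122
869 = 7×122 + 15
122 = 8×15 + 2
15 = 7×2 + 1
2 = 2×1 + 0  (stop)
So 6327/3598 = [1; 1, 3, 7, 8, 7, 2].

[1; 1, 3, 7, 8, 7, 2]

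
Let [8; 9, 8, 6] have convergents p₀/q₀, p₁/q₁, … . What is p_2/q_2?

Using pₖ = aₖpₖ₋₁ + pₖ₋₂, qₖ = aₖqₖ₋₁ + qₖ₋₂ (with p₋₁=1, p₋₂=0, q₋₁=0, q₋₂=1):
  k=0: a=8, p=8, q=1
  k=1: a=9, p=73, q=9
  k=2: a=8, p=592, q=73

592/73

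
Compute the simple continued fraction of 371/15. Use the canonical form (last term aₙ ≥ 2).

[24; 1, 2, 1, 3]

371 = 24·15 + 11
15 = 1·11 + 4
11 = 2·4 + 3
4 = 1·3 + 1
3 = 3·1 + 0  (stop)
So 371/15 = [24; 1, 2, 1, 3].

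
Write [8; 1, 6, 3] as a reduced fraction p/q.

195/22

Fold from the inside: start with 3/1.
  6 + 1/3 = 19/3
  1 + 3/19 = 22/19
  8 + 19/22 = 195/22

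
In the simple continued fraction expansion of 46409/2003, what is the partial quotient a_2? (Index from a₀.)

46409 = 23·2003 + 340   →  a_0 = 23
2003 = 5·340 + 303   →  a_1 = 5
340 = 1·303 + 37   →  a_2 = 1

1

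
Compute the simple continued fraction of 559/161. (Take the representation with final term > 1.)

[3; 2, 8, 2, 4]

559 = 3*161 + 76
161 = 2*76 + 9
76 = 8*9 + 4
9 = 2*4 + 1
4 = 4*1 + 0  (stop)
So 559/161 = [3; 2, 8, 2, 4].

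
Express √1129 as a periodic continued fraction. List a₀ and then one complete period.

[33; 1, 1, 1, 1, 66]

a₀ = ⌊√1129⌋ = 33.
With m₀=0, d₀=1 and mₖ₊₁ = dₖaₖ − mₖ, dₖ₊₁ = (n − mₖ₊₁²)/dₖ, aₖ₊₁ = ⌊(a₀+mₖ₊₁)/dₖ₊₁⌋:
  k=1: m=33, d=40, a=1
  k=2: m=7, d=27, a=1
  k=3: m=20, d=27, a=1
  k=4: m=7, d=40, a=1
  k=5: m=33, d=1, a=66
d=1 and a=2a₀=66 at k=5, so the next step gives (m, d) = (33, 40) again — its k=1 value — and the period has length 5.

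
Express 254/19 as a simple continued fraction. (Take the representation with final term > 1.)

254 = 13×19 + 7
19 = 2×7 + 5
7 = 1×5 + 2
5 = 2×2 + 1
2 = 2×1 + 0  (stop)
So 254/19 = [13; 2, 1, 2, 2].

[13; 2, 1, 2, 2]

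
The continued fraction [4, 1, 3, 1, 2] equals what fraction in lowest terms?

Fold from the inside: start with 2/1.
  1 + 1/2 = 3/2
  3 + 2/3 = 11/3
  1 + 3/11 = 14/11
  4 + 11/14 = 67/14

67/14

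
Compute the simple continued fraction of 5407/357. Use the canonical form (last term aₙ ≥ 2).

[15; 6, 1, 6, 2, 3]

5407 = 15*357 + 52
357 = 6*52 + 45
52 = 1*45 + 7
45 = 6*7 + 3
7 = 2*3 + 1
3 = 3*1 + 0  (stop)
So 5407/357 = [15; 6, 1, 6, 2, 3].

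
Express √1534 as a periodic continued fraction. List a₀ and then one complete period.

[39; 6, 78]

a₀ = ⌊√1534⌋ = 39.
With m₀=0, d₀=1 and mₖ₊₁ = dₖaₖ − mₖ, dₖ₊₁ = (n − mₖ₊₁²)/dₖ, aₖ₊₁ = ⌊(a₀+mₖ₊₁)/dₖ₊₁⌋:
  k=1: m=39, d=13, a=6
  k=2: m=39, d=1, a=78
d=1 and a=2a₀=78 at k=2, so the next step gives (m, d) = (39, 13) again — its k=1 value — and the period has length 2.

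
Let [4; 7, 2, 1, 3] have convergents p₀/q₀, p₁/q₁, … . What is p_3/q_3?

Using pₖ = aₖpₖ₋₁ + pₖ₋₂, qₖ = aₖqₖ₋₁ + qₖ₋₂ (with p₋₁=1, p₋₂=0, q₋₁=0, q₋₂=1):
  k=0: a=4, p=4, q=1
  k=1: a=7, p=29, q=7
  k=2: a=2, p=62, q=15
  k=3: a=1, p=91, q=22

91/22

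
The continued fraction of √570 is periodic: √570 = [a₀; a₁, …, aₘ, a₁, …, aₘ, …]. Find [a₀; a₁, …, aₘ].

a₀ = ⌊√570⌋ = 23.
With m₀=0, d₀=1 and mₖ₊₁ = dₖaₖ − mₖ, dₖ₊₁ = (n − mₖ₊₁²)/dₖ, aₖ₊₁ = ⌊(a₀+mₖ₊₁)/dₖ₊₁⌋:
  k=1: m=23, d=41, a=1
  k=2: m=18, d=6, a=6
  k=3: m=18, d=41, a=1
  k=4: m=23, d=1, a=46
d=1 and a=2a₀=46 at k=4, so the next step gives (m, d) = (23, 41) again — its k=1 value — and the period has length 4.

[23; 1, 6, 1, 46]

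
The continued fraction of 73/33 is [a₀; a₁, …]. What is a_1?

73 = 2·33 + 7   →  a_0 = 2
33 = 4·7 + 5   →  a_1 = 4

4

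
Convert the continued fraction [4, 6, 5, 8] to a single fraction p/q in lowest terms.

1057/254

Using pₖ = aₖpₖ₋₁ + pₖ₋₂ and qₖ = aₖqₖ₋₁ + qₖ₋₂:
  k=0: a=4, p=4, q=1
  k=1: a=6, p=25, q=6
  k=2: a=5, p=129, q=31
  k=3: a=8, p=1057, q=254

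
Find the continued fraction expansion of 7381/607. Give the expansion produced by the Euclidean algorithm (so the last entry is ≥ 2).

[12; 6, 3, 1, 7, 3]

7381 = 12*607 + 97
607 = 6*97 + 25
97 = 3*25 + 22
25 = 1*22 + 3
22 = 7*3 + 1
3 = 3*1 + 0  (stop)
So 7381/607 = [12; 6, 3, 1, 7, 3].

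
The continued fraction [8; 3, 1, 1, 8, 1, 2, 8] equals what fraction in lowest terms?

13411/1619

Fold from the inside: start with 8/1.
  2 + 1/8 = 17/8
  1 + 8/17 = 25/17
  8 + 17/25 = 217/25
  1 + 25/217 = 242/217
  1 + 217/242 = 459/242
  3 + 242/459 = 1619/459
  8 + 459/1619 = 13411/1619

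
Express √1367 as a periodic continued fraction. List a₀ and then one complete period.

a₀ = ⌊√1367⌋ = 36.

[36; 1, 35, 1, 72]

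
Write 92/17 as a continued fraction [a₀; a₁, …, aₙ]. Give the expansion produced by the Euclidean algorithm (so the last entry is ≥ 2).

[5; 2, 2, 3]

92 = 5*17 + 7
17 = 2*7 + 3
7 = 2*3 + 1
3 = 3*1 + 0  (stop)
So 92/17 = [5; 2, 2, 3].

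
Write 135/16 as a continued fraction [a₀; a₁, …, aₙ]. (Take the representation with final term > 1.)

[8; 2, 3, 2]

135 = 8×16 + 7
16 = 2×7 + 2
7 = 3×2 + 1
2 = 2×1 + 0  (stop)
So 135/16 = [8; 2, 3, 2].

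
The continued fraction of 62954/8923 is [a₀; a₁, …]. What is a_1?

62954 = 7·8923 + 493   →  a_0 = 7
8923 = 18·493 + 49   →  a_1 = 18

18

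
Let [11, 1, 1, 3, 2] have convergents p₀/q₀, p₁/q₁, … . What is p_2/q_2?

Using pₖ = aₖpₖ₋₁ + pₖ₋₂, qₖ = aₖqₖ₋₁ + qₖ₋₂ (with p₋₁=1, p₋₂=0, q₋₁=0, q₋₂=1):
  k=0: a=11, p=11, q=1
  k=1: a=1, p=12, q=1
  k=2: a=1, p=23, q=2

23/2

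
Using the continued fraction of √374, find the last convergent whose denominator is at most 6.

58/3

√374 = [19; 2, 1, 18, 1, 2, 38, …] (period length 6).
Convergents:
  p_0/q_0 = 19/1
  p_1/q_1 = 39/2
  p_2/q_2 = 58/3
  p_3/q_3 = 1083/56
q_2 = 3 ≤ 6 < 56 = q_3, so the answer is 58/3.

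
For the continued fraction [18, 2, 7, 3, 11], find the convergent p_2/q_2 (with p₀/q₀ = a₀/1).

277/15

Using pₖ = aₖpₖ₋₁ + pₖ₋₂, qₖ = aₖqₖ₋₁ + qₖ₋₂ (with p₋₁=1, p₋₂=0, q₋₁=0, q₋₂=1):
  k=0: a=18, p=18, q=1
  k=1: a=2, p=37, q=2
  k=2: a=7, p=277, q=15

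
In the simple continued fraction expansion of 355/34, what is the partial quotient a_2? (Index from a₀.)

355 = 10·34 + 15   →  a_0 = 10
34 = 2·15 + 4   →  a_1 = 2
15 = 3·4 + 3   →  a_2 = 3

3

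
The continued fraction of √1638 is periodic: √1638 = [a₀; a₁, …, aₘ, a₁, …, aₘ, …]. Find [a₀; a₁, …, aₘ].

[40; 2, 8, 2, 80]

a₀ = ⌊√1638⌋ = 40.
With m₀=0, d₀=1 and mₖ₊₁ = dₖaₖ − mₖ, dₖ₊₁ = (n − mₖ₊₁²)/dₖ, aₖ₊₁ = ⌊(a₀+mₖ₊₁)/dₖ₊₁⌋:
  k=1: m=40, d=38, a=2
  k=2: m=36, d=9, a=8
  k=3: m=36, d=38, a=2
  k=4: m=40, d=1, a=80
d=1 and a=2a₀=80 at k=4, so the next step gives (m, d) = (40, 38) again — its k=1 value — and the period has length 4.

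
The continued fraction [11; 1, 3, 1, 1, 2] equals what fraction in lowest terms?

Fold from the inside: start with 2/1.
  1 + 1/2 = 3/2
  1 + 2/3 = 5/3
  3 + 3/5 = 18/5
  1 + 5/18 = 23/18
  11 + 18/23 = 271/23

271/23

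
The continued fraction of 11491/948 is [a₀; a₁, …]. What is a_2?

4

11491 = 12·948 + 115   →  a_0 = 12
948 = 8·115 + 28   →  a_1 = 8
115 = 4·28 + 3   →  a_2 = 4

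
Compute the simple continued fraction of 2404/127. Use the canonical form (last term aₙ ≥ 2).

2404 = 18×127 + 118
127 = 1×118 + 9
118 = 13×9 + 1
9 = 9×1 + 0  (stop)
So 2404/127 = [18; 1, 13, 9].

[18; 1, 13, 9]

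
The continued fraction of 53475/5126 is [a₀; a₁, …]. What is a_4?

2

53475 = 10·5126 + 2215   →  a_0 = 10
5126 = 2·2215 + 696   →  a_1 = 2
2215 = 3·696 + 127   →  a_2 = 3
696 = 5·127 + 61   →  a_3 = 5
127 = 2·61 + 5   →  a_4 = 2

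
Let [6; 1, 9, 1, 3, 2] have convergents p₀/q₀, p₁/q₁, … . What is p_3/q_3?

76/11

Using pₖ = aₖpₖ₋₁ + pₖ₋₂, qₖ = aₖqₖ₋₁ + qₖ₋₂ (with p₋₁=1, p₋₂=0, q₋₁=0, q₋₂=1):
  k=0: a=6, p=6, q=1
  k=1: a=1, p=7, q=1
  k=2: a=9, p=69, q=10
  k=3: a=1, p=76, q=11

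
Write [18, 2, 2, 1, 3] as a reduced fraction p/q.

Fold from the inside: start with 3/1.
  1 + 1/3 = 4/3
  2 + 3/4 = 11/4
  2 + 4/11 = 26/11
  18 + 11/26 = 479/26

479/26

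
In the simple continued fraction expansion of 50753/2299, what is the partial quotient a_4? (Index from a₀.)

2

50753 = 22·2299 + 175   →  a_0 = 22
2299 = 13·175 + 24   →  a_1 = 13
175 = 7·24 + 7   →  a_2 = 7
24 = 3·7 + 3   →  a_3 = 3
7 = 2·3 + 1   →  a_4 = 2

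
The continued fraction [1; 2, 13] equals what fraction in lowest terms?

40/27

Using pₖ = aₖpₖ₋₁ + pₖ₋₂ and qₖ = aₖqₖ₋₁ + qₖ₋₂:
  k=0: a=1, p=1, q=1
  k=1: a=2, p=3, q=2
  k=2: a=13, p=40, q=27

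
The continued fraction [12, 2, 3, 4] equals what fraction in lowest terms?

Fold from the inside: start with 4/1.
  3 + 1/4 = 13/4
  2 + 4/13 = 30/13
  12 + 13/30 = 373/30

373/30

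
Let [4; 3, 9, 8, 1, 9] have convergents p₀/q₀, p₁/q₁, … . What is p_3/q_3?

Using pₖ = aₖpₖ₋₁ + pₖ₋₂, qₖ = aₖqₖ₋₁ + qₖ₋₂ (with p₋₁=1, p₋₂=0, q₋₁=0, q₋₂=1):
  k=0: a=4, p=4, q=1
  k=1: a=3, p=13, q=3
  k=2: a=9, p=121, q=28
  k=3: a=8, p=981, q=227

981/227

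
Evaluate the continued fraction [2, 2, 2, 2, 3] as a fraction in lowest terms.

99/41

Fold from the inside: start with 3/1.
  2 + 1/3 = 7/3
  2 + 3/7 = 17/7
  2 + 7/17 = 41/17
  2 + 17/41 = 99/41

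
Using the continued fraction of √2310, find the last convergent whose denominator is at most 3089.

√2310 = [48; 16, 96, …] (period length 2).
Convergents:
  p_0/q_0 = 48/1
  p_1/q_1 = 769/16
  p_2/q_2 = 73872/1537
  p_3/q_3 = 1182721/24608
q_2 = 1537 ≤ 3089 < 24608 = q_3, so the answer is 73872/1537.

73872/1537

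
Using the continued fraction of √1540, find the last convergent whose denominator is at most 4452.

√1540 = [39; 4, 8, 2, 8, 4, 78, …] (period length 6).
Convergents:
  p_0/q_0 = 39/1
  p_1/q_1 = 157/4
  p_2/q_2 = 1295/33
  p_3/q_3 = 2747/70
  p_4/q_4 = 23271/593
  p_5/q_5 = 95831/2442
  p_6/q_6 = 7498089/191069
q_5 = 2442 ≤ 4452 < 191069 = q_6, so the answer is 95831/2442.

95831/2442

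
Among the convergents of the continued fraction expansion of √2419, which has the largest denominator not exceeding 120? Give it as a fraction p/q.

2951/60

√2419 = [49; 5, 2, 5, 98, …] (period length 4).
Convergents:
  p_0/q_0 = 49/1
  p_1/q_1 = 246/5
  p_2/q_2 = 541/11
  p_3/q_3 = 2951/60
  p_4/q_4 = 289739/5891
q_3 = 60 ≤ 120 < 5891 = q_4, so the answer is 2951/60.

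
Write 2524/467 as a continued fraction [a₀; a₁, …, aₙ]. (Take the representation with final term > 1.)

[5; 2, 2, 8, 11]

2524 = 5·467 + 189
467 = 2·189 + 89
189 = 2·89 + 11
89 = 8·11 + 1
11 = 11·1 + 0  (stop)
So 2524/467 = [5; 2, 2, 8, 11].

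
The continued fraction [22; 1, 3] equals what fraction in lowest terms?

Using pₖ = aₖpₖ₋₁ + pₖ₋₂ and qₖ = aₖqₖ₋₁ + qₖ₋₂:
  k=0: a=22, p=22, q=1
  k=1: a=1, p=23, q=1
  k=2: a=3, p=91, q=4

91/4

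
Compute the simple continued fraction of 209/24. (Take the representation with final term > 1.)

209 = 8·24 + 17
24 = 1·17 + 7
17 = 2·7 + 3
7 = 2·3 + 1
3 = 3·1 + 0  (stop)
So 209/24 = [8; 1, 2, 2, 3].

[8; 1, 2, 2, 3]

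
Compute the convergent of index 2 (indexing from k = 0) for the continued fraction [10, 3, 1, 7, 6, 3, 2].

Using pₖ = aₖpₖ₋₁ + pₖ₋₂, qₖ = aₖqₖ₋₁ + qₖ₋₂ (with p₋₁=1, p₋₂=0, q₋₁=0, q₋₂=1):
  k=0: a=10, p=10, q=1
  k=1: a=3, p=31, q=3
  k=2: a=1, p=41, q=4

41/4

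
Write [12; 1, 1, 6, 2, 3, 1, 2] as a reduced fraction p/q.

Fold from the inside: start with 2/1.
  1 + 1/2 = 3/2
  3 + 2/3 = 11/3
  2 + 3/11 = 25/11
  6 + 11/25 = 161/25
  1 + 25/161 = 186/161
  1 + 161/186 = 347/186
  12 + 186/347 = 4350/347

4350/347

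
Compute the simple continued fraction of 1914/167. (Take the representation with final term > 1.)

[11; 2, 5, 1, 12]

1914 = 11×167 + 77
167 = 2×77 + 13
77 = 5×13 + 12
13 = 1×12 + 1
12 = 12×1 + 0  (stop)
So 1914/167 = [11; 2, 5, 1, 12].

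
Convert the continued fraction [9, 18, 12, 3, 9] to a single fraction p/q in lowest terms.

Fold from the inside: start with 9/1.
  3 + 1/9 = 28/9
  12 + 9/28 = 345/28
  18 + 28/345 = 6238/345
  9 + 345/6238 = 56487/6238

56487/6238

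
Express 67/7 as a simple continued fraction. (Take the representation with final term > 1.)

[9; 1, 1, 3]

67 = 9·7 + 4
7 = 1·4 + 3
4 = 1·3 + 1
3 = 3·1 + 0  (stop)
So 67/7 = [9; 1, 1, 3].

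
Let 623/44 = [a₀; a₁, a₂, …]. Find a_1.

623 = 14·44 + 7   →  a_0 = 14
44 = 6·7 + 2   →  a_1 = 6

6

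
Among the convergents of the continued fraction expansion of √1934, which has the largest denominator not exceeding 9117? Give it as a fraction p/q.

170236/3871

√1934 = [43; 1, 42, 1, 86, …] (period length 4).
Convergents:
  p_0/q_0 = 43/1
  p_1/q_1 = 44/1
  p_2/q_2 = 1891/43
  p_3/q_3 = 1935/44
  p_4/q_4 = 168301/3827
  p_5/q_5 = 170236/3871
  p_6/q_6 = 7318213/166409
q_5 = 3871 ≤ 9117 < 166409 = q_6, so the answer is 170236/3871.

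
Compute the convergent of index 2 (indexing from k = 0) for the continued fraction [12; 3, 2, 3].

Using pₖ = aₖpₖ₋₁ + pₖ₋₂, qₖ = aₖqₖ₋₁ + qₖ₋₂ (with p₋₁=1, p₋₂=0, q₋₁=0, q₋₂=1):
  k=0: a=12, p=12, q=1
  k=1: a=3, p=37, q=3
  k=2: a=2, p=86, q=7

86/7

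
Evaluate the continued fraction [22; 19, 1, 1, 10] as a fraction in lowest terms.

Using pₖ = aₖpₖ₋₁ + pₖ₋₂ and qₖ = aₖqₖ₋₁ + qₖ₋₂:
  k=0: a=22, p=22, q=1
  k=1: a=19, p=419, q=19
  k=2: a=1, p=441, q=20
  k=3: a=1, p=860, q=39
  k=4: a=10, p=9041, q=410

9041/410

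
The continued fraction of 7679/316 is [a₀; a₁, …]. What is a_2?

3

7679 = 24·316 + 95   →  a_0 = 24
316 = 3·95 + 31   →  a_1 = 3
95 = 3·31 + 2   →  a_2 = 3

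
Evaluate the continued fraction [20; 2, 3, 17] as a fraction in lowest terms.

2472/121

Using pₖ = aₖpₖ₋₁ + pₖ₋₂ and qₖ = aₖqₖ₋₁ + qₖ₋₂:
  k=0: a=20, p=20, q=1
  k=1: a=2, p=41, q=2
  k=2: a=3, p=143, q=7
  k=3: a=17, p=2472, q=121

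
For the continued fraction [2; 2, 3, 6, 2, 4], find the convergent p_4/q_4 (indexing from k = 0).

Using pₖ = aₖpₖ₋₁ + pₖ₋₂, qₖ = aₖqₖ₋₁ + qₖ₋₂ (with p₋₁=1, p₋₂=0, q₋₁=0, q₋₂=1):
  k=0: a=2, p=2, q=1
  k=1: a=2, p=5, q=2
  k=2: a=3, p=17, q=7
  k=3: a=6, p=107, q=44
  k=4: a=2, p=231, q=95

231/95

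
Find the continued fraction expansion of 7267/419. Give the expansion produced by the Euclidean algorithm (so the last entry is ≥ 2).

7267 = 17·419 + 144
419 = 2·144 + 131
144 = 1·131 + 13
131 = 10·13 + 1
13 = 13·1 + 0  (stop)
So 7267/419 = [17; 2, 1, 10, 13].

[17; 2, 1, 10, 13]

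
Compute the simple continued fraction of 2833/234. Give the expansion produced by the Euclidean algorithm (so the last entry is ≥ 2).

2833 = 12·234 + 25
234 = 9·25 + 9
25 = 2·9 + 7
9 = 1·7 + 2
7 = 3·2 + 1
2 = 2·1 + 0  (stop)
So 2833/234 = [12; 9, 2, 1, 3, 2].

[12; 9, 2, 1, 3, 2]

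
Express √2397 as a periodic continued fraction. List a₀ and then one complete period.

[48; 1, 23, 2, 23, 1, 96]

a₀ = ⌊√2397⌋ = 48.
With m₀=0, d₀=1 and mₖ₊₁ = dₖaₖ − mₖ, dₖ₊₁ = (n − mₖ₊₁²)/dₖ, aₖ₊₁ = ⌊(a₀+mₖ₊₁)/dₖ₊₁⌋:
  k=1: m=48, d=93, a=1
  k=2: m=45, d=4, a=23
  k=3: m=47, d=47, a=2
  k=4: m=47, d=4, a=23
  k=5: m=45, d=93, a=1
  k=6: m=48, d=1, a=96
d=1 and a=2a₀=96 at k=6, so the next step gives (m, d) = (48, 93) again — its k=1 value — and the period has length 6.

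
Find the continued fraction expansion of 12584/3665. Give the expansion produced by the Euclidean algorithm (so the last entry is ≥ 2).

12584 = 3×3665 + 1589
3665 = 2×1589 + 487
1589 = 3×487 + 128
487 = 3×128 + 103
128 = 1×103 + 25
103 = 4×25 + 3
25 = 8×3 + 1
3 = 3×1 + 0  (stop)
So 12584/3665 = [3; 2, 3, 3, 1, 4, 8, 3].

[3; 2, 3, 3, 1, 4, 8, 3]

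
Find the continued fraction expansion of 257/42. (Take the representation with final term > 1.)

257 = 6·42 + 5
42 = 8·5 + 2
5 = 2·2 + 1
2 = 2·1 + 0  (stop)
So 257/42 = [6; 8, 2, 2].

[6; 8, 2, 2]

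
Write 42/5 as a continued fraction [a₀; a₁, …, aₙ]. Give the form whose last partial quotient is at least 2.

[8; 2, 2]

42 = 8×5 + 2
5 = 2×2 + 1
2 = 2×1 + 0  (stop)
So 42/5 = [8; 2, 2].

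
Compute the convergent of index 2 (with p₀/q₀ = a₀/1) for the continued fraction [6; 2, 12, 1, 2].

162/25

Using pₖ = aₖpₖ₋₁ + pₖ₋₂, qₖ = aₖqₖ₋₁ + qₖ₋₂ (with p₋₁=1, p₋₂=0, q₋₁=0, q₋₂=1):
  k=0: a=6, p=6, q=1
  k=1: a=2, p=13, q=2
  k=2: a=12, p=162, q=25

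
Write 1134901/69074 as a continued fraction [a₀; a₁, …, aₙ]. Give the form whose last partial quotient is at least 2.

[16; 2, 3, 12, 10, 2, 18, 2]

1134901 = 16·69074 + 29717
69074 = 2·29717 + 9640
29717 = 3·9640 + 797
9640 = 12·797 + 76
797 = 10·76 + 37
76 = 2·37 + 2
37 = 18·2 + 1
2 = 2·1 + 0  (stop)
So 1134901/69074 = [16; 2, 3, 12, 10, 2, 18, 2].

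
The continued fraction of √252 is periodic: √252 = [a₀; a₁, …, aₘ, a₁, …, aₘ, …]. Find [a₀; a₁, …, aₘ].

[15; 1, 6, 1, 30]

a₀ = ⌊√252⌋ = 15.
With m₀=0, d₀=1 and mₖ₊₁ = dₖaₖ − mₖ, dₖ₊₁ = (n − mₖ₊₁²)/dₖ, aₖ₊₁ = ⌊(a₀+mₖ₊₁)/dₖ₊₁⌋:
  k=1: m=15, d=27, a=1
  k=2: m=12, d=4, a=6
  k=3: m=12, d=27, a=1
  k=4: m=15, d=1, a=30
d=1 and a=2a₀=30 at k=4, so the next step gives (m, d) = (15, 27) again — its k=1 value — and the period has length 4.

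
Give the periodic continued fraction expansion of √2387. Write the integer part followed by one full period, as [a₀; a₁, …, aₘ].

[48; 1, 5, 1, 96]

a₀ = ⌊√2387⌋ = 48.
With m₀=0, d₀=1 and mₖ₊₁ = dₖaₖ − mₖ, dₖ₊₁ = (n − mₖ₊₁²)/dₖ, aₖ₊₁ = ⌊(a₀+mₖ₊₁)/dₖ₊₁⌋:
  k=1: m=48, d=83, a=1
  k=2: m=35, d=14, a=5
  k=3: m=35, d=83, a=1
  k=4: m=48, d=1, a=96
d=1 and a=2a₀=96 at k=4, so the next step gives (m, d) = (48, 83) again — its k=1 value — and the period has length 4.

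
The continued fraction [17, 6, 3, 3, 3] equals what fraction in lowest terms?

3569/208

Fold from the inside: start with 3/1.
  3 + 1/3 = 10/3
  3 + 3/10 = 33/10
  6 + 10/33 = 208/33
  17 + 33/208 = 3569/208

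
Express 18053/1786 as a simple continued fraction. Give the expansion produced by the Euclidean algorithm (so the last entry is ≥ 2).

18053 = 10·1786 + 193
1786 = 9·193 + 49
193 = 3·49 + 46
49 = 1·46 + 3
46 = 15·3 + 1
3 = 3·1 + 0  (stop)
So 18053/1786 = [10; 9, 3, 1, 15, 3].

[10; 9, 3, 1, 15, 3]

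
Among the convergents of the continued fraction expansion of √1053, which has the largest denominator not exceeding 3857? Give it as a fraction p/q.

84305/2598

√1053 = [32; 2, 4, 2, 64, …] (period length 4).
Convergents:
  p_0/q_0 = 32/1
  p_1/q_1 = 65/2
  p_2/q_2 = 292/9
  p_3/q_3 = 649/20
  p_4/q_4 = 41828/1289
  p_5/q_5 = 84305/2598
  p_6/q_6 = 379048/11681
q_5 = 2598 ≤ 3857 < 11681 = q_6, so the answer is 84305/2598.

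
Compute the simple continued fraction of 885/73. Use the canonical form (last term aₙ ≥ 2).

885 = 12*73 + 9
73 = 8*9 + 1
9 = 9*1 + 0  (stop)
So 885/73 = [12; 8, 9].

[12; 8, 9]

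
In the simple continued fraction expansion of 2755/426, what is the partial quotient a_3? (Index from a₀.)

9

2755 = 6·426 + 199   →  a_0 = 6
426 = 2·199 + 28   →  a_1 = 2
199 = 7·28 + 3   →  a_2 = 7
28 = 9·3 + 1   →  a_3 = 9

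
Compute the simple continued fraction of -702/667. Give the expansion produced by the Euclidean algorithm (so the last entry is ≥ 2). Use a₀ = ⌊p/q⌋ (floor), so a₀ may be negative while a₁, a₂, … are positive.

-702 = -2·667 + 632
667 = 1·632 + 35
632 = 18·35 + 2
35 = 17·2 + 1
2 = 2·1 + 0  (stop)
So -702/667 = [-2; 1, 18, 17, 2].

[-2; 1, 18, 17, 2]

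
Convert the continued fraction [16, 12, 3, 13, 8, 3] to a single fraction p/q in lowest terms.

199985/12436

Fold from the inside: start with 3/1.
  8 + 1/3 = 25/3
  13 + 3/25 = 328/25
  3 + 25/328 = 1009/328
  12 + 328/1009 = 12436/1009
  16 + 1009/12436 = 199985/12436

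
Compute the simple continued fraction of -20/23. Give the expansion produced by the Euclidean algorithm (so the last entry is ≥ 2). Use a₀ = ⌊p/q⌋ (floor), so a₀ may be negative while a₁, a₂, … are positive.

[-1; 7, 1, 2]

-20 = -1×23 + 3
23 = 7×3 + 2
3 = 1×2 + 1
2 = 2×1 + 0  (stop)
So -20/23 = [-1; 7, 1, 2].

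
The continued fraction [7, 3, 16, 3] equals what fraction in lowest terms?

1099/150

Fold from the inside: start with 3/1.
  16 + 1/3 = 49/3
  3 + 3/49 = 150/49
  7 + 49/150 = 1099/150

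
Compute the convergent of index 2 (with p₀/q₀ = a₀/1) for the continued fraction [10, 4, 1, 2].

51/5

Using pₖ = aₖpₖ₋₁ + pₖ₋₂, qₖ = aₖqₖ₋₁ + qₖ₋₂ (with p₋₁=1, p₋₂=0, q₋₁=0, q₋₂=1):
  k=0: a=10, p=10, q=1
  k=1: a=4, p=41, q=4
  k=2: a=1, p=51, q=5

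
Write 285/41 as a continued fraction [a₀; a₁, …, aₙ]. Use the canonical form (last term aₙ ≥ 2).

285 = 6*41 + 39
41 = 1*39 + 2
39 = 19*2 + 1
2 = 2*1 + 0  (stop)
So 285/41 = [6; 1, 19, 2].

[6; 1, 19, 2]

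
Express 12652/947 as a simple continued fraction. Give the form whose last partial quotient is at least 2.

12652 = 13×947 + 341
947 = 2×341 + 265
341 = 1×265 + 76
265 = 3×76 + 37
76 = 2×37 + 2
37 = 18×2 + 1
2 = 2×1 + 0  (stop)
So 12652/947 = [13; 2, 1, 3, 2, 18, 2].

[13; 2, 1, 3, 2, 18, 2]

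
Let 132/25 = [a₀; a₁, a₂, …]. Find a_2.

132 = 5·25 + 7   →  a_0 = 5
25 = 3·7 + 4   →  a_1 = 3
7 = 1·4 + 3   →  a_2 = 1

1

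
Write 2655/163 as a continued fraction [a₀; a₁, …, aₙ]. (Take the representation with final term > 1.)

[16; 3, 2, 7, 3]

2655 = 16·163 + 47
163 = 3·47 + 22
47 = 2·22 + 3
22 = 7·3 + 1
3 = 3·1 + 0  (stop)
So 2655/163 = [16; 3, 2, 7, 3].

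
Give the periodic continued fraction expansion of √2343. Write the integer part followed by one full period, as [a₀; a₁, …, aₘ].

a₀ = ⌊√2343⌋ = 48.
With m₀=0, d₀=1 and mₖ₊₁ = dₖaₖ − mₖ, dₖ₊₁ = (n − mₖ₊₁²)/dₖ, aₖ₊₁ = ⌊(a₀+mₖ₊₁)/dₖ₊₁⌋:
  k=1: m=48, d=39, a=2
  k=2: m=30, d=37, a=2
  k=3: m=44, d=11, a=8
  k=4: m=44, d=37, a=2
  k=5: m=30, d=39, a=2
  k=6: m=48, d=1, a=96
d=1 and a=2a₀=96 at k=6, so the next step gives (m, d) = (48, 39) again — its k=1 value — and the period has length 6.

[48; 2, 2, 8, 2, 2, 96]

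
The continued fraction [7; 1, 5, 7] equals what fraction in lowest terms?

Fold from the inside: start with 7/1.
  5 + 1/7 = 36/7
  1 + 7/36 = 43/36
  7 + 36/43 = 337/43

337/43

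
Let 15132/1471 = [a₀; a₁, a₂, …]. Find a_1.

3

15132 = 10·1471 + 422   →  a_0 = 10
1471 = 3·422 + 205   →  a_1 = 3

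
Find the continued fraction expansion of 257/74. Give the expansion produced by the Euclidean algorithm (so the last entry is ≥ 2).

257 = 3*74 + 35
74 = 2*35 + 4
35 = 8*4 + 3
4 = 1*3 + 1
3 = 3*1 + 0  (stop)
So 257/74 = [3; 2, 8, 1, 3].

[3; 2, 8, 1, 3]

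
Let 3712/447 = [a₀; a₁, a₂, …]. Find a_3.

3712 = 8·447 + 136   →  a_0 = 8
447 = 3·136 + 39   →  a_1 = 3
136 = 3·39 + 19   →  a_2 = 3
39 = 2·19 + 1   →  a_3 = 2

2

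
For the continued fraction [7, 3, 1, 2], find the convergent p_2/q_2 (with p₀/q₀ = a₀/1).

29/4

Using pₖ = aₖpₖ₋₁ + pₖ₋₂, qₖ = aₖqₖ₋₁ + qₖ₋₂ (with p₋₁=1, p₋₂=0, q₋₁=0, q₋₂=1):
  k=0: a=7, p=7, q=1
  k=1: a=3, p=22, q=3
  k=2: a=1, p=29, q=4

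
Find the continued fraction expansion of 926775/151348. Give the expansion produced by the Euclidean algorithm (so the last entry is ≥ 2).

926775 = 6*151348 + 18687
151348 = 8*18687 + 1852
18687 = 10*1852 + 167
1852 = 11*167 + 15
167 = 11*15 + 2
15 = 7*2 + 1
2 = 2*1 + 0  (stop)
So 926775/151348 = [6; 8, 10, 11, 11, 7, 2].

[6; 8, 10, 11, 11, 7, 2]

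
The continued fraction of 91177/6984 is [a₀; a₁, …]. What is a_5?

2

91177 = 13·6984 + 385   →  a_0 = 13
6984 = 18·385 + 54   →  a_1 = 18
385 = 7·54 + 7   →  a_2 = 7
54 = 7·7 + 5   →  a_3 = 7
7 = 1·5 + 2   →  a_4 = 1
5 = 2·2 + 1   →  a_5 = 2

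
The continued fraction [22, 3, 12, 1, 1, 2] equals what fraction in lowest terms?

Fold from the inside: start with 2/1.
  1 + 1/2 = 3/2
  1 + 2/3 = 5/3
  12 + 3/5 = 63/5
  3 + 5/63 = 194/63
  22 + 63/194 = 4331/194

4331/194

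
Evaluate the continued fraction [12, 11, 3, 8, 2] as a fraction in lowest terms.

7253/600

Using pₖ = aₖpₖ₋₁ + pₖ₋₂ and qₖ = aₖqₖ₋₁ + qₖ₋₂:
  k=0: a=12, p=12, q=1
  k=1: a=11, p=133, q=11
  k=2: a=3, p=411, q=34
  k=3: a=8, p=3421, q=283
  k=4: a=2, p=7253, q=600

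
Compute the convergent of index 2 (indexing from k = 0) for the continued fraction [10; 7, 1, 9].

81/8

Using pₖ = aₖpₖ₋₁ + pₖ₋₂, qₖ = aₖqₖ₋₁ + qₖ₋₂ (with p₋₁=1, p₋₂=0, q₋₁=0, q₋₂=1):
  k=0: a=10, p=10, q=1
  k=1: a=7, p=71, q=7
  k=2: a=1, p=81, q=8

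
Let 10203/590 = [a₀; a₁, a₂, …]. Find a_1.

10203 = 17·590 + 173   →  a_0 = 17
590 = 3·173 + 71   →  a_1 = 3

3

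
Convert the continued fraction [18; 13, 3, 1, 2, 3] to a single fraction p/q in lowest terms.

Fold from the inside: start with 3/1.
  2 + 1/3 = 7/3
  1 + 3/7 = 10/7
  3 + 7/10 = 37/10
  13 + 10/37 = 491/37
  18 + 37/491 = 8875/491

8875/491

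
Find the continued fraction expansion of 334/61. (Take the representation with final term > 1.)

[5; 2, 9, 1, 2]

334 = 5×61 + 29
61 = 2×29 + 3
29 = 9×3 + 2
3 = 1×2 + 1
2 = 2×1 + 0  (stop)
So 334/61 = [5; 2, 9, 1, 2].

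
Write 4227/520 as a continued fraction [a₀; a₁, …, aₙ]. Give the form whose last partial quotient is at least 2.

4227 = 8×520 + 67
520 = 7×67 + 51
67 = 1×51 + 16
51 = 3×16 + 3
16 = 5×3 + 1
3 = 3×1 + 0  (stop)
So 4227/520 = [8; 7, 1, 3, 5, 3].

[8; 7, 1, 3, 5, 3]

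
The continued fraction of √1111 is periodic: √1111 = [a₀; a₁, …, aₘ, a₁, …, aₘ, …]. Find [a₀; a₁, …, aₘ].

a₀ = ⌊√1111⌋ = 33.
With m₀=0, d₀=1 and mₖ₊₁ = dₖaₖ − mₖ, dₖ₊₁ = (n − mₖ₊₁²)/dₖ, aₖ₊₁ = ⌊(a₀+mₖ₊₁)/dₖ₊₁⌋:
  k=1: m=33, d=22, a=3
  k=2: m=33, d=1, a=66
d=1 and a=2a₀=66 at k=2, so the next step gives (m, d) = (33, 22) again — its k=1 value — and the period has length 2.

[33; 3, 66]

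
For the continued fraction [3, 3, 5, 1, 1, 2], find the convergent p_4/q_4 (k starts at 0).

116/35

Using pₖ = aₖpₖ₋₁ + pₖ₋₂, qₖ = aₖqₖ₋₁ + qₖ₋₂ (with p₋₁=1, p₋₂=0, q₋₁=0, q₋₂=1):
  k=0: a=3, p=3, q=1
  k=1: a=3, p=10, q=3
  k=2: a=5, p=53, q=16
  k=3: a=1, p=63, q=19
  k=4: a=1, p=116, q=35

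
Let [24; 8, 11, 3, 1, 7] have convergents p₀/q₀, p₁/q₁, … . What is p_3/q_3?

Using pₖ = aₖpₖ₋₁ + pₖ₋₂, qₖ = aₖqₖ₋₁ + qₖ₋₂ (with p₋₁=1, p₋₂=0, q₋₁=0, q₋₂=1):
  k=0: a=24, p=24, q=1
  k=1: a=8, p=193, q=8
  k=2: a=11, p=2147, q=89
  k=3: a=3, p=6634, q=275

6634/275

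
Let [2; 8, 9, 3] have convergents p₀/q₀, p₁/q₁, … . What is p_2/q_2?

155/73

Using pₖ = aₖpₖ₋₁ + pₖ₋₂, qₖ = aₖqₖ₋₁ + qₖ₋₂ (with p₋₁=1, p₋₂=0, q₋₁=0, q₋₂=1):
  k=0: a=2, p=2, q=1
  k=1: a=8, p=17, q=8
  k=2: a=9, p=155, q=73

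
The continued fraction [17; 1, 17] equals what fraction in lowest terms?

323/18

Fold from the inside: start with 17/1.
  1 + 1/17 = 18/17
  17 + 17/18 = 323/18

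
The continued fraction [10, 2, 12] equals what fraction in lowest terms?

262/25

Using pₖ = aₖpₖ₋₁ + pₖ₋₂ and qₖ = aₖqₖ₋₁ + qₖ₋₂:
  k=0: a=10, p=10, q=1
  k=1: a=2, p=21, q=2
  k=2: a=12, p=262, q=25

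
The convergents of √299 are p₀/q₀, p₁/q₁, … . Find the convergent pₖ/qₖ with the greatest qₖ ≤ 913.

14231/823

√299 = [17; 3, 2, 3, 34, …] (period length 4).
Convergents:
  p_0/q_0 = 17/1
  p_1/q_1 = 52/3
  p_2/q_2 = 121/7
  p_3/q_3 = 415/24
  p_4/q_4 = 14231/823
  p_5/q_5 = 43108/2493
q_4 = 823 ≤ 913 < 2493 = q_5, so the answer is 14231/823.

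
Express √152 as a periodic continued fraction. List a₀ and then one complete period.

[12; 3, 24]

a₀ = ⌊√152⌋ = 12.
With m₀=0, d₀=1 and mₖ₊₁ = dₖaₖ − mₖ, dₖ₊₁ = (n − mₖ₊₁²)/dₖ, aₖ₊₁ = ⌊(a₀+mₖ₊₁)/dₖ₊₁⌋:
  k=1: m=12, d=8, a=3
  k=2: m=12, d=1, a=24
d=1 and a=2a₀=24 at k=2, so the next step gives (m, d) = (12, 8) again — its k=1 value — and the period has length 2.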